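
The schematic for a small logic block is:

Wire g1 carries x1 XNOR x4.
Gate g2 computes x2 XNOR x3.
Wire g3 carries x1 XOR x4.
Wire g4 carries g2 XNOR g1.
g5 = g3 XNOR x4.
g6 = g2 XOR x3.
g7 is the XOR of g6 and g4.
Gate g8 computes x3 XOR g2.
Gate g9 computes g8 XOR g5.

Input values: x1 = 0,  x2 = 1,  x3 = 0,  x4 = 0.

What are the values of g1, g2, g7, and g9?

g1 = 1, g2 = 0, g7 = 0, g9 = 1

g1 = x1 XNOR x4 = 0 XNOR 0 = 1
g2 = x2 XNOR x3 = 1 XNOR 0 = 0
g3 = x1 XOR x4 = 0 XOR 0 = 0
g4 = g2 XNOR g1 = 0 XNOR 1 = 0
g5 = g3 XNOR x4 = 0 XNOR 0 = 1
g6 = g2 XOR x3 = 0 XOR 0 = 0
g7 = g6 XOR g4 = 0 XOR 0 = 0
g8 = x3 XOR g2 = 0 XOR 0 = 0
g9 = g8 XOR g5 = 0 XOR 1 = 1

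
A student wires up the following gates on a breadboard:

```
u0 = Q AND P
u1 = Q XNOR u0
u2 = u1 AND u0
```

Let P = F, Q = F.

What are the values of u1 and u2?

u1 = T, u2 = F

u0 = Q AND P = F AND F = F
u1 = Q XNOR u0 = F XNOR F = T
u2 = u1 AND u0 = T AND F = F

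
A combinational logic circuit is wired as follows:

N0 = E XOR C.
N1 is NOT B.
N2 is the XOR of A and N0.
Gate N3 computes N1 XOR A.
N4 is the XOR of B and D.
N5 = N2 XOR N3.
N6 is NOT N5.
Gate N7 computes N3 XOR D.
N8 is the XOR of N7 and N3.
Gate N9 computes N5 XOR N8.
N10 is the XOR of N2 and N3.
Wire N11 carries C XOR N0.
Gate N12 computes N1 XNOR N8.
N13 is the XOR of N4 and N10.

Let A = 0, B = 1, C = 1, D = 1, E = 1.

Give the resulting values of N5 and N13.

N5 = 0; N13 = 0

N0 = E XOR C = 1 XOR 1 = 0
N1 = NOT B = NOT 1 = 0
N2 = A XOR N0 = 0 XOR 0 = 0
N3 = N1 XOR A = 0 XOR 0 = 0
N4 = B XOR D = 1 XOR 1 = 0
N5 = N2 XOR N3 = 0 XOR 0 = 0
N10 = N2 XOR N3 = 0 XOR 0 = 0
N13 = N4 XOR N10 = 0 XOR 0 = 0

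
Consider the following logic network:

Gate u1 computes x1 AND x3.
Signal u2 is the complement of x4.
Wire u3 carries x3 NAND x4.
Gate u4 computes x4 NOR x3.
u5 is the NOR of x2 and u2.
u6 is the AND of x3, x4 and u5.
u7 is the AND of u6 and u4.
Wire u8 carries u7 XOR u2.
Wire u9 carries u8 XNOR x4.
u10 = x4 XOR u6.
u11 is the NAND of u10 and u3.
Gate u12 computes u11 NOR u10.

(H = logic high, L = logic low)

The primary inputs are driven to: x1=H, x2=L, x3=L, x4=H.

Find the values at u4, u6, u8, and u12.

u4 = L; u6 = L; u8 = L; u12 = L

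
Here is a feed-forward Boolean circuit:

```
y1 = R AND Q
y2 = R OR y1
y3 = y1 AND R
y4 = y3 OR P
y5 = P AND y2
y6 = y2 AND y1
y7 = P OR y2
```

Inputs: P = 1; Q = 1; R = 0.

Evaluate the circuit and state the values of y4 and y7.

y1 = R AND Q = 0 AND 1 = 0
y2 = R OR y1 = 0 OR 0 = 0
y3 = y1 AND R = 0 AND 0 = 0
y4 = y3 OR P = 0 OR 1 = 1
y7 = P OR y2 = 1 OR 0 = 1

y4 = 1; y7 = 1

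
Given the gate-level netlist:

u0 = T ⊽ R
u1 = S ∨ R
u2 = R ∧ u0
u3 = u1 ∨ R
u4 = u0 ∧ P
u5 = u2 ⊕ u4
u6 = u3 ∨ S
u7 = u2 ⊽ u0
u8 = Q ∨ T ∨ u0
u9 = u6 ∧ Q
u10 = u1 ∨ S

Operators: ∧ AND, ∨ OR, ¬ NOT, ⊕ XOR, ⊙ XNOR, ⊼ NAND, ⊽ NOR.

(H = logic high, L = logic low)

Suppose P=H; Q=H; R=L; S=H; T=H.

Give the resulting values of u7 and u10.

u7 = H, u10 = H

u0 = T NOR R = H NOR L = L
u1 = S OR R = H OR L = H
u2 = R AND u0 = L AND L = L
u7 = u2 NOR u0 = L NOR L = H
u10 = u1 OR S = H OR H = H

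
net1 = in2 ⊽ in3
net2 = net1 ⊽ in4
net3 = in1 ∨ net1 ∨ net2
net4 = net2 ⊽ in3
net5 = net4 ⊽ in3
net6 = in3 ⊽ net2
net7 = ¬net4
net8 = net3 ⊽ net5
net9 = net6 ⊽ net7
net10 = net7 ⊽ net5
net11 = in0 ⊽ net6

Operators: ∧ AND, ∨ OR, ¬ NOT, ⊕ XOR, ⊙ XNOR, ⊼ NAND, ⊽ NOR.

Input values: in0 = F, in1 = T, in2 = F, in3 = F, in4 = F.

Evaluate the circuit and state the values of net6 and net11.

net6 = T, net11 = F

net1 = in2 NOR in3 = F NOR F = T
net2 = net1 NOR in4 = T NOR F = F
net6 = in3 NOR net2 = F NOR F = T
net11 = in0 NOR net6 = F NOR T = F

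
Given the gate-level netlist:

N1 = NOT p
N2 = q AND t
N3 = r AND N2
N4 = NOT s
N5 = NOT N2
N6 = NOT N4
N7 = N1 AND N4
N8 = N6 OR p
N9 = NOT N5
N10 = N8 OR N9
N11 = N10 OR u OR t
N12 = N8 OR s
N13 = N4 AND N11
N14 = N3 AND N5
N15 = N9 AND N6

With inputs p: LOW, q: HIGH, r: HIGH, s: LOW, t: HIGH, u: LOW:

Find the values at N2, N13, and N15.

N2 = HIGH; N13 = HIGH; N15 = LOW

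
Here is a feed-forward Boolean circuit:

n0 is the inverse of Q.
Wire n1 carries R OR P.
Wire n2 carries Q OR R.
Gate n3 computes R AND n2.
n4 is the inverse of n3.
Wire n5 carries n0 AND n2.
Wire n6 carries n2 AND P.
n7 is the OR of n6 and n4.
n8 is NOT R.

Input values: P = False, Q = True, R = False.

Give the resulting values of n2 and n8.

n2 = True  n8 = True

n2 = Q OR R = True OR False = True
n8 = NOT R = NOT False = True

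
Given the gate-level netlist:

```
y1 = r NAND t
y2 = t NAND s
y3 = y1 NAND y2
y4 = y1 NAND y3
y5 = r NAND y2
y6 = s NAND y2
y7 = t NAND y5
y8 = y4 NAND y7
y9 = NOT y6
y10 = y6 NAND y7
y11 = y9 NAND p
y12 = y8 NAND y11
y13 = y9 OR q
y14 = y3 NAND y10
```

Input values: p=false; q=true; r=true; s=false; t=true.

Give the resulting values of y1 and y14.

y1 = false; y14 = true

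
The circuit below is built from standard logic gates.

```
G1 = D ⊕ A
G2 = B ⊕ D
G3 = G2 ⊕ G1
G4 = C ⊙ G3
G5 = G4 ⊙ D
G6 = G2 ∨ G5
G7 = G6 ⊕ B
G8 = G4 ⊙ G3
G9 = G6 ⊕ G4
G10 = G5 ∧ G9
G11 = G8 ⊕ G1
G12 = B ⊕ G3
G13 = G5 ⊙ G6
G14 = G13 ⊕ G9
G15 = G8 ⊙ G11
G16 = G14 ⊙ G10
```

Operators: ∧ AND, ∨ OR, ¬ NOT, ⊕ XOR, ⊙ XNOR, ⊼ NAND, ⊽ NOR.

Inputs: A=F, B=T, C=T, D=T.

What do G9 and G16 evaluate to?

G9 = F, G16 = F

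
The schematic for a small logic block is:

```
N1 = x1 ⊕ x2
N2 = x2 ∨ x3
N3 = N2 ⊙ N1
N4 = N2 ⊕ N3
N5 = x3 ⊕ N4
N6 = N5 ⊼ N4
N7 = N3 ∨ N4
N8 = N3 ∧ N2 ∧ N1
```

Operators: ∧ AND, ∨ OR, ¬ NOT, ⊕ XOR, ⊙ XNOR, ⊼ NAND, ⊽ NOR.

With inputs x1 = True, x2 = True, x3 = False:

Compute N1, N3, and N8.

N1 = x1 XOR x2 = True XOR True = False
N2 = x2 OR x3 = True OR False = True
N3 = N2 XNOR N1 = True XNOR False = False
N8 = N3 AND N2 AND N1 = False AND True AND False = False

N1 = False, N3 = False, N8 = False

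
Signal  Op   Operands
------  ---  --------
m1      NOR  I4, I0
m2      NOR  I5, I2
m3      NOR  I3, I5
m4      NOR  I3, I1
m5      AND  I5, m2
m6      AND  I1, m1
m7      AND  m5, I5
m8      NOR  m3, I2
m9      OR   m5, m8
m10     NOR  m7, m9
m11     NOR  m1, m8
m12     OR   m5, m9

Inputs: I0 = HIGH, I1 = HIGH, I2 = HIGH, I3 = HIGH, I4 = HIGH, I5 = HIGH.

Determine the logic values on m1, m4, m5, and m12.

m1 = LOW; m4 = LOW; m5 = LOW; m12 = LOW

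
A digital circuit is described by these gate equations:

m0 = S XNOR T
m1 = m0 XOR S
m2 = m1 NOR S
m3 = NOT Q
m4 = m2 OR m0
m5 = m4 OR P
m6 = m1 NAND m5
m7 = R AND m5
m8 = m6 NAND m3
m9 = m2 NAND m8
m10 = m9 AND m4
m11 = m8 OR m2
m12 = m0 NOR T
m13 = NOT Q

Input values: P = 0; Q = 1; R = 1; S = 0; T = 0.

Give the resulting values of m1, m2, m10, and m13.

m1 = 1  m2 = 0  m10 = 1  m13 = 0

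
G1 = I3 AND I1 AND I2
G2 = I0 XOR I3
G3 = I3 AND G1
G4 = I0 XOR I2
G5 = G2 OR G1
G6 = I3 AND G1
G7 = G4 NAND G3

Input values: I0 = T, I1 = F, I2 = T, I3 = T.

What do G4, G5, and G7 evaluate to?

G4 = F, G5 = F, G7 = T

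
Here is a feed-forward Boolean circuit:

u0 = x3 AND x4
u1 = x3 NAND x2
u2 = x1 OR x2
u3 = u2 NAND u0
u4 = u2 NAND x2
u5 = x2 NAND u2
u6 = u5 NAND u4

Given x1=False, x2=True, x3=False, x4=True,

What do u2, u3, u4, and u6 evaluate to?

u0 = x3 AND x4 = False AND True = False
u2 = x1 OR x2 = False OR True = True
u3 = u2 NAND u0 = True NAND False = True
u4 = u2 NAND x2 = True NAND True = False
u5 = x2 NAND u2 = True NAND True = False
u6 = u5 NAND u4 = False NAND False = True

u2 = True; u3 = True; u4 = False; u6 = True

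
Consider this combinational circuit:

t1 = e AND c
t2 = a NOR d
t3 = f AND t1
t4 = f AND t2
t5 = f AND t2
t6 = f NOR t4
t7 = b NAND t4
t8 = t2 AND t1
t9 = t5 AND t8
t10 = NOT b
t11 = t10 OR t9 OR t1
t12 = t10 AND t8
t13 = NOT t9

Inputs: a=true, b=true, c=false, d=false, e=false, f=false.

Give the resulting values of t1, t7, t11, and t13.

t1 = e AND c = false AND false = false
t2 = a NOR d = true NOR false = false
t4 = f AND t2 = false AND false = false
t5 = f AND t2 = false AND false = false
t7 = b NAND t4 = true NAND false = true
t8 = t2 AND t1 = false AND false = false
t9 = t5 AND t8 = false AND false = false
t10 = NOT b = NOT true = false
t11 = t10 OR t9 OR t1 = false OR false OR false = false
t13 = NOT t9 = NOT false = true

t1 = false; t7 = true; t11 = false; t13 = true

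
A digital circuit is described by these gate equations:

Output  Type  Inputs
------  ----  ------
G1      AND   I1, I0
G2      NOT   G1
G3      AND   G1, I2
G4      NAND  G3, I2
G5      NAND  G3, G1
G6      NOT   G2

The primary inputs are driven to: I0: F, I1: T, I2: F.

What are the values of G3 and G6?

G1 = I1 AND I0 = T AND F = F
G2 = NOT G1 = NOT F = T
G3 = G1 AND I2 = F AND F = F
G6 = NOT G2 = NOT T = F

G3 = F, G6 = F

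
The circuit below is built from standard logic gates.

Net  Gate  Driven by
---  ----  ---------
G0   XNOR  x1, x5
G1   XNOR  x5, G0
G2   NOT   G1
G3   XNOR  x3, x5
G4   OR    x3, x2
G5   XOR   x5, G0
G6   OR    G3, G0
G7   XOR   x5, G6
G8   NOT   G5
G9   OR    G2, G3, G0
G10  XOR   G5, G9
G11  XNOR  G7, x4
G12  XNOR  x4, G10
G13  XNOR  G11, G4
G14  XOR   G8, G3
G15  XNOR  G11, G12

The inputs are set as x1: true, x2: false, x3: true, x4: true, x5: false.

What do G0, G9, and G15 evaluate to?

G0 = x1 XNOR x5 = true XNOR false = false
G1 = x5 XNOR G0 = false XNOR false = true
G2 = NOT G1 = NOT true = false
G3 = x3 XNOR x5 = true XNOR false = false
G5 = x5 XOR G0 = false XOR false = false
G6 = G3 OR G0 = false OR false = false
G7 = x5 XOR G6 = false XOR false = false
G9 = G2 OR G3 OR G0 = false OR false OR false = false
G10 = G5 XOR G9 = false XOR false = false
G11 = G7 XNOR x4 = false XNOR true = false
G12 = x4 XNOR G10 = true XNOR false = false
G15 = G11 XNOR G12 = false XNOR false = true

G0 = false, G9 = false, G15 = true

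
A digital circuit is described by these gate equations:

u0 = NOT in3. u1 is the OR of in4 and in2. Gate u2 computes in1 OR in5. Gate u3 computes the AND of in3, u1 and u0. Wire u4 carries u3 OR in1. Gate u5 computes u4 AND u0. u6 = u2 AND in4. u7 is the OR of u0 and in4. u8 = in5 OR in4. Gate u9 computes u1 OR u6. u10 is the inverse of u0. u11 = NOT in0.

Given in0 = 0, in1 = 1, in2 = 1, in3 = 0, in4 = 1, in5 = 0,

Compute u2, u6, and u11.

u2 = in1 OR in5 = 1 OR 0 = 1
u6 = u2 AND in4 = 1 AND 1 = 1
u11 = NOT in0 = NOT 0 = 1

u2 = 1, u6 = 1, u11 = 1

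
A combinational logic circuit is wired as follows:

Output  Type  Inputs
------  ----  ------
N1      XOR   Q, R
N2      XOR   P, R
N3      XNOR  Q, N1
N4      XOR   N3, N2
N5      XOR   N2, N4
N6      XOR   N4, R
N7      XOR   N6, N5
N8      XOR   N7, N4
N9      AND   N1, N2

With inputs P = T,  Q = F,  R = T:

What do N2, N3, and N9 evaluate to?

N2 = F, N3 = F, N9 = F

N1 = Q XOR R = F XOR T = T
N2 = P XOR R = T XOR T = F
N3 = Q XNOR N1 = F XNOR T = F
N9 = N1 AND N2 = T AND F = F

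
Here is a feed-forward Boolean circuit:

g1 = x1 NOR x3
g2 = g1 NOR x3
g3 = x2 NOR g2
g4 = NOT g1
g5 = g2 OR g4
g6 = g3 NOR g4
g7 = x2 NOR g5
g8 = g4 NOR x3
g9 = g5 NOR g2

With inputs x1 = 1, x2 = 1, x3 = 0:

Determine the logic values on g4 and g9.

g1 = x1 NOR x3 = 1 NOR 0 = 0
g2 = g1 NOR x3 = 0 NOR 0 = 1
g4 = NOT g1 = NOT 0 = 1
g5 = g2 OR g4 = 1 OR 1 = 1
g9 = g5 NOR g2 = 1 NOR 1 = 0

g4 = 1; g9 = 0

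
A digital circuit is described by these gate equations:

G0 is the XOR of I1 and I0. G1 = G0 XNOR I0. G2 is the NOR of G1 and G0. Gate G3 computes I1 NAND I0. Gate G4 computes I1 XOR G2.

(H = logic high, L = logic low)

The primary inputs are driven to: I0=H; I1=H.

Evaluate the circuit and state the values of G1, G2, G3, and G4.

G0 = I1 XOR I0 = H XOR H = L
G1 = G0 XNOR I0 = L XNOR H = L
G2 = G1 NOR G0 = L NOR L = H
G3 = I1 NAND I0 = H NAND H = L
G4 = I1 XOR G2 = H XOR H = L

G1 = L, G2 = H, G3 = L, G4 = L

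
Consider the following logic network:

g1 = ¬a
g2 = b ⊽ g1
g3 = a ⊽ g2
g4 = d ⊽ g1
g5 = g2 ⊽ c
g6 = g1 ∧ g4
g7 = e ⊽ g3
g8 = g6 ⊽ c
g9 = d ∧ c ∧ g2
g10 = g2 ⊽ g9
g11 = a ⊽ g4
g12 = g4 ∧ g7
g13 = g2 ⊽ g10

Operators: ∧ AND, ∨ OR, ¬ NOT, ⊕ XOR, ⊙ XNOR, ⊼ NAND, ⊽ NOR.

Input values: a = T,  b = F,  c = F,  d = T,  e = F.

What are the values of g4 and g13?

g1 = NOT a = NOT T = F
g2 = b NOR g1 = F NOR F = T
g4 = d NOR g1 = T NOR F = F
g9 = d AND c AND g2 = T AND F AND T = F
g10 = g2 NOR g9 = T NOR F = F
g13 = g2 NOR g10 = T NOR F = F

g4 = F, g13 = F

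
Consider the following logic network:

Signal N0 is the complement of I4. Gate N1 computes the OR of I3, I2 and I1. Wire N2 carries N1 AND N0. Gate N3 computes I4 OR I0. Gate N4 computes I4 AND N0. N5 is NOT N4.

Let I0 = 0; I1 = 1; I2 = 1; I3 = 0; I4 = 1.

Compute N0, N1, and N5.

N0 = 0, N1 = 1, N5 = 1

N0 = NOT I4 = NOT 1 = 0
N1 = I3 OR I2 OR I1 = 0 OR 1 OR 1 = 1
N4 = I4 AND N0 = 1 AND 0 = 0
N5 = NOT N4 = NOT 0 = 1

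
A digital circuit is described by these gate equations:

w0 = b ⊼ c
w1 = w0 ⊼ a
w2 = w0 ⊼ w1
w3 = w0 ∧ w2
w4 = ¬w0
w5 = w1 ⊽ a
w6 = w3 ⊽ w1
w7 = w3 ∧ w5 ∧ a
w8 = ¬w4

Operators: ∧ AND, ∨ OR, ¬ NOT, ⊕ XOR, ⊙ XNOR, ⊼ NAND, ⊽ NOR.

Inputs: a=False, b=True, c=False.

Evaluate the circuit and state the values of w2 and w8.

w2 = False  w8 = True

w0 = b NAND c = True NAND False = True
w1 = w0 NAND a = True NAND False = True
w2 = w0 NAND w1 = True NAND True = False
w4 = NOT w0 = NOT True = False
w8 = NOT w4 = NOT False = True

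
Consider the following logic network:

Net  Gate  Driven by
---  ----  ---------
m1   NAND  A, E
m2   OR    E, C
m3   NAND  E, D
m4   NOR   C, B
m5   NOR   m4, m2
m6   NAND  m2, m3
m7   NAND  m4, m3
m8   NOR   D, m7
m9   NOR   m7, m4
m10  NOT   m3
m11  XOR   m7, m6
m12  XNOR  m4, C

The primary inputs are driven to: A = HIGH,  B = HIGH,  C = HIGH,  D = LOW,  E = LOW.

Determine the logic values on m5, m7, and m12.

m5 = LOW; m7 = HIGH; m12 = LOW

m2 = E OR C = LOW OR HIGH = HIGH
m3 = E NAND D = LOW NAND LOW = HIGH
m4 = C NOR B = HIGH NOR HIGH = LOW
m5 = m4 NOR m2 = LOW NOR HIGH = LOW
m7 = m4 NAND m3 = LOW NAND HIGH = HIGH
m12 = m4 XNOR C = LOW XNOR HIGH = LOW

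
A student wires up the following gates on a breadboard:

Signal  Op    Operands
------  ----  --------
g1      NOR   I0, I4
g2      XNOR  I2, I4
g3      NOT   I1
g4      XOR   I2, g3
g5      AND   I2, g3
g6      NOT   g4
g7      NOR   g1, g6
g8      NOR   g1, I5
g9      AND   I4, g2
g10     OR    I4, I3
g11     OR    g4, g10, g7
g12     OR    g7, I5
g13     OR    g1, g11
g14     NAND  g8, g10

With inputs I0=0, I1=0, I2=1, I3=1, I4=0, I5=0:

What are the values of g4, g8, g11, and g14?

g1 = I0 NOR I4 = 0 NOR 0 = 1
g3 = NOT I1 = NOT 0 = 1
g4 = I2 XOR g3 = 1 XOR 1 = 0
g6 = NOT g4 = NOT 0 = 1
g7 = g1 NOR g6 = 1 NOR 1 = 0
g8 = g1 NOR I5 = 1 NOR 0 = 0
g10 = I4 OR I3 = 0 OR 1 = 1
g11 = g4 OR g10 OR g7 = 0 OR 1 OR 0 = 1
g14 = g8 NAND g10 = 0 NAND 1 = 1

g4 = 0  g8 = 0  g11 = 1  g14 = 1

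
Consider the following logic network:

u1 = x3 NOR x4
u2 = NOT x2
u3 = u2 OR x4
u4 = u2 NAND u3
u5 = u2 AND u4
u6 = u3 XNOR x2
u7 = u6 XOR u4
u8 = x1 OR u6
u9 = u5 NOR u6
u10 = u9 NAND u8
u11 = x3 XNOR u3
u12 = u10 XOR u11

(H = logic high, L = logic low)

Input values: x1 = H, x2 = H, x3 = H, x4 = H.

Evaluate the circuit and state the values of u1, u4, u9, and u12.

u1 = x3 NOR x4 = H NOR H = L
u2 = NOT x2 = NOT H = L
u3 = u2 OR x4 = L OR H = H
u4 = u2 NAND u3 = L NAND H = H
u5 = u2 AND u4 = L AND H = L
u6 = u3 XNOR x2 = H XNOR H = H
u8 = x1 OR u6 = H OR H = H
u9 = u5 NOR u6 = L NOR H = L
u10 = u9 NAND u8 = L NAND H = H
u11 = x3 XNOR u3 = H XNOR H = H
u12 = u10 XOR u11 = H XOR H = L

u1 = L  u4 = H  u9 = L  u12 = L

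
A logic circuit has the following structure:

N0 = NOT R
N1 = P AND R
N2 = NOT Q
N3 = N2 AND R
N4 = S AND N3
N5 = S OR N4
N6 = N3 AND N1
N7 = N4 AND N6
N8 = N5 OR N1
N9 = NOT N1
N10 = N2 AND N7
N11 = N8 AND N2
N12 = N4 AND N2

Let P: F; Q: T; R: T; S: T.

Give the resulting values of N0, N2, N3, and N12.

N0 = NOT R = NOT T = F
N2 = NOT Q = NOT T = F
N3 = N2 AND R = F AND T = F
N4 = S AND N3 = T AND F = F
N12 = N4 AND N2 = F AND F = F

N0 = F  N2 = F  N3 = F  N12 = F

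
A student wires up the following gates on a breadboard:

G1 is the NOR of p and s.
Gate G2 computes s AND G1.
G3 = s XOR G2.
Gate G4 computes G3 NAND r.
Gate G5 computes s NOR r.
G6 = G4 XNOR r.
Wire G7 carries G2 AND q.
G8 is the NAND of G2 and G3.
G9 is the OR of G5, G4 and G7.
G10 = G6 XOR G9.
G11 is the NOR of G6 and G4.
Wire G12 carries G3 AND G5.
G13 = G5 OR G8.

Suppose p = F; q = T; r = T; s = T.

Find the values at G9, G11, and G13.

G9 = F; G11 = T; G13 = T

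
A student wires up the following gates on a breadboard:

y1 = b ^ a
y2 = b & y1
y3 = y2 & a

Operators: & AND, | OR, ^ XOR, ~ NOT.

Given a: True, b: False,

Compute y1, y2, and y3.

y1 = True, y2 = False, y3 = False

y1 = b XOR a = False XOR True = True
y2 = b AND y1 = False AND True = False
y3 = y2 AND a = False AND True = False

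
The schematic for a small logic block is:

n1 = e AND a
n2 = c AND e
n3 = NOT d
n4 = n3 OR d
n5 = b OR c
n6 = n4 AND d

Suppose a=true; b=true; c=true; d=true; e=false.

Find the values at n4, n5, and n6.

n3 = NOT d = NOT true = false
n4 = n3 OR d = false OR true = true
n5 = b OR c = true OR true = true
n6 = n4 AND d = true AND true = true

n4 = true, n5 = true, n6 = true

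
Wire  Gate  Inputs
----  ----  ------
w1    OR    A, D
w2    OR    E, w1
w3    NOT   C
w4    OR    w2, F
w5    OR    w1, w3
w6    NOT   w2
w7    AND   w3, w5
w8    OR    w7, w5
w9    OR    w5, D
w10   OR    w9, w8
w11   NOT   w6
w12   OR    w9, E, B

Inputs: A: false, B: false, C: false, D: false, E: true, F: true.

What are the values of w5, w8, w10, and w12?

w5 = true; w8 = true; w10 = true; w12 = true

w1 = A OR D = false OR false = false
w3 = NOT C = NOT false = true
w5 = w1 OR w3 = false OR true = true
w7 = w3 AND w5 = true AND true = true
w8 = w7 OR w5 = true OR true = true
w9 = w5 OR D = true OR false = true
w10 = w9 OR w8 = true OR true = true
w12 = w9 OR E OR B = true OR true OR false = true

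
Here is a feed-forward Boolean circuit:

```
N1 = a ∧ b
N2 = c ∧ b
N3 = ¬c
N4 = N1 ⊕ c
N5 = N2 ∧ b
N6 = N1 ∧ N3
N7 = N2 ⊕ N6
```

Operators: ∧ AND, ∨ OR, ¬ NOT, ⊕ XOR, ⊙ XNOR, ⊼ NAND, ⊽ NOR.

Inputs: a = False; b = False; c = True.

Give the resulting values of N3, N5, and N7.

N3 = False; N5 = False; N7 = False

N1 = a AND b = False AND False = False
N2 = c AND b = True AND False = False
N3 = NOT c = NOT True = False
N5 = N2 AND b = False AND False = False
N6 = N1 AND N3 = False AND False = False
N7 = N2 XOR N6 = False XOR False = False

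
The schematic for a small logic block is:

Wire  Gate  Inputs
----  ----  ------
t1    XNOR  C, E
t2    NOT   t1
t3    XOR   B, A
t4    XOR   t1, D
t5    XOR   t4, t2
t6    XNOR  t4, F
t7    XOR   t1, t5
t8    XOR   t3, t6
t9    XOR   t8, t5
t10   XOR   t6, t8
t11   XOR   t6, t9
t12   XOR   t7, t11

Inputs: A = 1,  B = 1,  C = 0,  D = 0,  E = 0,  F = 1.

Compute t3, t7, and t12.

t3 = 0; t7 = 0; t12 = 1

t1 = C XNOR E = 0 XNOR 0 = 1
t2 = NOT t1 = NOT 1 = 0
t3 = B XOR A = 1 XOR 1 = 0
t4 = t1 XOR D = 1 XOR 0 = 1
t5 = t4 XOR t2 = 1 XOR 0 = 1
t6 = t4 XNOR F = 1 XNOR 1 = 1
t7 = t1 XOR t5 = 1 XOR 1 = 0
t8 = t3 XOR t6 = 0 XOR 1 = 1
t9 = t8 XOR t5 = 1 XOR 1 = 0
t11 = t6 XOR t9 = 1 XOR 0 = 1
t12 = t7 XOR t11 = 0 XOR 1 = 1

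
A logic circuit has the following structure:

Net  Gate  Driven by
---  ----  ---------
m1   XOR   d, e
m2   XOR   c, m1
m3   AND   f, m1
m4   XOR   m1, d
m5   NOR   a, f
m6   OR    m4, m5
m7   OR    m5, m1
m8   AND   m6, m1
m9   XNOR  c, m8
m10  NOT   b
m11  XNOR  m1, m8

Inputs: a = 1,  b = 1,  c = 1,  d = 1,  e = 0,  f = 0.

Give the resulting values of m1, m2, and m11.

m1 = d XOR e = 1 XOR 0 = 1
m2 = c XOR m1 = 1 XOR 1 = 0
m4 = m1 XOR d = 1 XOR 1 = 0
m5 = a NOR f = 1 NOR 0 = 0
m6 = m4 OR m5 = 0 OR 0 = 0
m8 = m6 AND m1 = 0 AND 1 = 0
m11 = m1 XNOR m8 = 1 XNOR 0 = 0

m1 = 1, m2 = 0, m11 = 0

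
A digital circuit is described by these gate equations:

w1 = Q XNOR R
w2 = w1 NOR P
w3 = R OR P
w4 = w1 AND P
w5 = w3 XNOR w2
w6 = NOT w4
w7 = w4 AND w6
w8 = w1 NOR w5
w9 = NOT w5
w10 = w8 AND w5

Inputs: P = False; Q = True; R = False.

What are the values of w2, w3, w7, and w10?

w1 = Q XNOR R = True XNOR False = False
w2 = w1 NOR P = False NOR False = True
w3 = R OR P = False OR False = False
w4 = w1 AND P = False AND False = False
w5 = w3 XNOR w2 = False XNOR True = False
w6 = NOT w4 = NOT False = True
w7 = w4 AND w6 = False AND True = False
w8 = w1 NOR w5 = False NOR False = True
w10 = w8 AND w5 = True AND False = False

w2 = True  w3 = False  w7 = False  w10 = False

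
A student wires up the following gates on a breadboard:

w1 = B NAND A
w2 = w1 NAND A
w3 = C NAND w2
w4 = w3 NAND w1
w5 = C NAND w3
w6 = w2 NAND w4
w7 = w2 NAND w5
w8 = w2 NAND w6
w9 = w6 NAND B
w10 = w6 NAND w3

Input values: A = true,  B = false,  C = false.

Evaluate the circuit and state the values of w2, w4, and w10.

w2 = false, w4 = false, w10 = false

w1 = B NAND A = false NAND true = true
w2 = w1 NAND A = true NAND true = false
w3 = C NAND w2 = false NAND false = true
w4 = w3 NAND w1 = true NAND true = false
w6 = w2 NAND w4 = false NAND false = true
w10 = w6 NAND w3 = true NAND true = false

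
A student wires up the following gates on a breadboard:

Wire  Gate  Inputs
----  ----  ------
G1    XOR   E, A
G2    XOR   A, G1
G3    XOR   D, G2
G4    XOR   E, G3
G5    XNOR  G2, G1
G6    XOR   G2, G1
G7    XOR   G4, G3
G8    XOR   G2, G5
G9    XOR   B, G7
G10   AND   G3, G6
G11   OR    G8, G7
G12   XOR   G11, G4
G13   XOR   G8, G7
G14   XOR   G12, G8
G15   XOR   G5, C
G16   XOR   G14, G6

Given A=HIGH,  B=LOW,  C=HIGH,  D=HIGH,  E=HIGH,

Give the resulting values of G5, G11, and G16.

G1 = E XOR A = HIGH XOR HIGH = LOW
G2 = A XOR G1 = HIGH XOR LOW = HIGH
G3 = D XOR G2 = HIGH XOR HIGH = LOW
G4 = E XOR G3 = HIGH XOR LOW = HIGH
G5 = G2 XNOR G1 = HIGH XNOR LOW = LOW
G6 = G2 XOR G1 = HIGH XOR LOW = HIGH
G7 = G4 XOR G3 = HIGH XOR LOW = HIGH
G8 = G2 XOR G5 = HIGH XOR LOW = HIGH
G11 = G8 OR G7 = HIGH OR HIGH = HIGH
G12 = G11 XOR G4 = HIGH XOR HIGH = LOW
G14 = G12 XOR G8 = LOW XOR HIGH = HIGH
G16 = G14 XOR G6 = HIGH XOR HIGH = LOW

G5 = LOW, G11 = HIGH, G16 = LOW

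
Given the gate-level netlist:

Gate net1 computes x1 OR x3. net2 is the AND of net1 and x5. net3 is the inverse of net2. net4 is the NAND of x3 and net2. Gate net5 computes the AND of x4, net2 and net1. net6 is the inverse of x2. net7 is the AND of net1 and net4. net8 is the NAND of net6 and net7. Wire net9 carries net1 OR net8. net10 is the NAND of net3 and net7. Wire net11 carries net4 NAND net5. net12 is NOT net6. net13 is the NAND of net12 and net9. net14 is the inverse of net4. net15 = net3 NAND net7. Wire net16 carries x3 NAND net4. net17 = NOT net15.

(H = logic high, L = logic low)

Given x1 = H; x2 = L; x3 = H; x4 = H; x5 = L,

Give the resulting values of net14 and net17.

net1 = x1 OR x3 = H OR H = H
net2 = net1 AND x5 = H AND L = L
net3 = NOT net2 = NOT L = H
net4 = x3 NAND net2 = H NAND L = H
net7 = net1 AND net4 = H AND H = H
net14 = NOT net4 = NOT H = L
net15 = net3 NAND net7 = H NAND H = L
net17 = NOT net15 = NOT L = H

net14 = L; net17 = H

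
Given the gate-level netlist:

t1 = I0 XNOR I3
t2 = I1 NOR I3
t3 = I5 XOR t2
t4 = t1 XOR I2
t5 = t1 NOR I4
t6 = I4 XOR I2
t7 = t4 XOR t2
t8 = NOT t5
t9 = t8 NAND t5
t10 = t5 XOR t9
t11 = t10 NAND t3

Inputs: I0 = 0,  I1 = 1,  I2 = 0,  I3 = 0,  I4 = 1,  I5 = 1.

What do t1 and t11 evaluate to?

t1 = I0 XNOR I3 = 0 XNOR 0 = 1
t2 = I1 NOR I3 = 1 NOR 0 = 0
t3 = I5 XOR t2 = 1 XOR 0 = 1
t5 = t1 NOR I4 = 1 NOR 1 = 0
t8 = NOT t5 = NOT 0 = 1
t9 = t8 NAND t5 = 1 NAND 0 = 1
t10 = t5 XOR t9 = 0 XOR 1 = 1
t11 = t10 NAND t3 = 1 NAND 1 = 0

t1 = 1  t11 = 0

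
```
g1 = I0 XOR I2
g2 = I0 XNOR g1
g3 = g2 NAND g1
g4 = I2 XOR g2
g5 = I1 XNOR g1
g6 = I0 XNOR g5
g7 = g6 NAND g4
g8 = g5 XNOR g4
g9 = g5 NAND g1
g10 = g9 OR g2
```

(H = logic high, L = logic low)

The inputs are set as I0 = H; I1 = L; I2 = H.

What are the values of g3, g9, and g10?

g3 = H, g9 = H, g10 = H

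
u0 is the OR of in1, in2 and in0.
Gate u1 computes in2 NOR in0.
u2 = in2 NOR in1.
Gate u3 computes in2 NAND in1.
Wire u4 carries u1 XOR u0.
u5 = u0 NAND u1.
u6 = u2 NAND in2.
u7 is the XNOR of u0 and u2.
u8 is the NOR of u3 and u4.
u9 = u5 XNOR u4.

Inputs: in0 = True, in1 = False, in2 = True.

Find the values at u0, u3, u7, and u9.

u0 = in1 OR in2 OR in0 = False OR True OR True = True
u1 = in2 NOR in0 = True NOR True = False
u2 = in2 NOR in1 = True NOR False = False
u3 = in2 NAND in1 = True NAND False = True
u4 = u1 XOR u0 = False XOR True = True
u5 = u0 NAND u1 = True NAND False = True
u7 = u0 XNOR u2 = True XNOR False = False
u9 = u5 XNOR u4 = True XNOR True = True

u0 = True, u3 = True, u7 = False, u9 = True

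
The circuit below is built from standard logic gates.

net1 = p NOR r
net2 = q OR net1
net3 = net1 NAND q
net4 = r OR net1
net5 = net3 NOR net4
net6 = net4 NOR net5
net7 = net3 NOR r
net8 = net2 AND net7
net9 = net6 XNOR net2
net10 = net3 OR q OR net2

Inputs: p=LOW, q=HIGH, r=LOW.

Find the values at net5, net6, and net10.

net5 = LOW, net6 = LOW, net10 = HIGH

net1 = p NOR r = LOW NOR LOW = HIGH
net2 = q OR net1 = HIGH OR HIGH = HIGH
net3 = net1 NAND q = HIGH NAND HIGH = LOW
net4 = r OR net1 = LOW OR HIGH = HIGH
net5 = net3 NOR net4 = LOW NOR HIGH = LOW
net6 = net4 NOR net5 = HIGH NOR LOW = LOW
net10 = net3 OR q OR net2 = LOW OR HIGH OR HIGH = HIGH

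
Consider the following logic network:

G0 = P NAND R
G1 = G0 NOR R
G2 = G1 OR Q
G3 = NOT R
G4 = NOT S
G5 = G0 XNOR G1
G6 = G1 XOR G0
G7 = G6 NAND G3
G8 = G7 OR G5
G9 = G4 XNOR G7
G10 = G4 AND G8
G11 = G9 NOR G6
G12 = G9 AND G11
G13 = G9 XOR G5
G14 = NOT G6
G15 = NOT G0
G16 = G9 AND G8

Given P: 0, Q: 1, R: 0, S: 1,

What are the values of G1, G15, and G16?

G1 = 0  G15 = 0  G16 = 0

G0 = P NAND R = 0 NAND 0 = 1
G1 = G0 NOR R = 1 NOR 0 = 0
G3 = NOT R = NOT 0 = 1
G4 = NOT S = NOT 1 = 0
G5 = G0 XNOR G1 = 1 XNOR 0 = 0
G6 = G1 XOR G0 = 0 XOR 1 = 1
G7 = G6 NAND G3 = 1 NAND 1 = 0
G8 = G7 OR G5 = 0 OR 0 = 0
G9 = G4 XNOR G7 = 0 XNOR 0 = 1
G15 = NOT G0 = NOT 1 = 0
G16 = G9 AND G8 = 1 AND 0 = 0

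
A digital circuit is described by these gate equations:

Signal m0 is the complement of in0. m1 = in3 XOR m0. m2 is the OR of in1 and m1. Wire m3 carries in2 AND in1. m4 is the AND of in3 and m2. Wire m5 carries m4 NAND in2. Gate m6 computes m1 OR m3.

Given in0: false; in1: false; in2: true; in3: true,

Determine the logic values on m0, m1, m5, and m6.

m0 = true  m1 = false  m5 = true  m6 = false

m0 = NOT in0 = NOT false = true
m1 = in3 XOR m0 = true XOR true = false
m2 = in1 OR m1 = false OR false = false
m3 = in2 AND in1 = true AND false = false
m4 = in3 AND m2 = true AND false = false
m5 = m4 NAND in2 = false NAND true = true
m6 = m1 OR m3 = false OR false = false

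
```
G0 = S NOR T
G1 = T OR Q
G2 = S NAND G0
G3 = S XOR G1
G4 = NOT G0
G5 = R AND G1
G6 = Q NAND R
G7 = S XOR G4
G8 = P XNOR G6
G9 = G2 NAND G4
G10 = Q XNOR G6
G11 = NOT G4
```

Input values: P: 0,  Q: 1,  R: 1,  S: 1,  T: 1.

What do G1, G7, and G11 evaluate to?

G0 = S NOR T = 1 NOR 1 = 0
G1 = T OR Q = 1 OR 1 = 1
G4 = NOT G0 = NOT 0 = 1
G7 = S XOR G4 = 1 XOR 1 = 0
G11 = NOT G4 = NOT 1 = 0

G1 = 1  G7 = 0  G11 = 0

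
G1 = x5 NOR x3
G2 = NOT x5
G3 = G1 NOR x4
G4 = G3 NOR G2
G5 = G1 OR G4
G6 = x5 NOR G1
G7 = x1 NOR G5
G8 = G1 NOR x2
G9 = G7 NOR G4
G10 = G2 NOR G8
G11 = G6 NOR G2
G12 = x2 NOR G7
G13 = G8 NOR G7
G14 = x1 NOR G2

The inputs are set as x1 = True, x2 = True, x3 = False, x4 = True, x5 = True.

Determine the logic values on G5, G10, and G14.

G5 = True  G10 = True  G14 = False

G1 = x5 NOR x3 = True NOR False = False
G2 = NOT x5 = NOT True = False
G3 = G1 NOR x4 = False NOR True = False
G4 = G3 NOR G2 = False NOR False = True
G5 = G1 OR G4 = False OR True = True
G8 = G1 NOR x2 = False NOR True = False
G10 = G2 NOR G8 = False NOR False = True
G14 = x1 NOR G2 = True NOR False = False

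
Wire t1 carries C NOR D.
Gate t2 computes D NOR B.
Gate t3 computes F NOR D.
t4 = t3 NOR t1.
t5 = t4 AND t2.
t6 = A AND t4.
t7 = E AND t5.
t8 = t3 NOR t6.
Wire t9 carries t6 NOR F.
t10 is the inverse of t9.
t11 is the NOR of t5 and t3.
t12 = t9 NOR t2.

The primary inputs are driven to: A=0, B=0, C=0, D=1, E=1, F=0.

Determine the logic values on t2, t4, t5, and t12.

t2 = 0, t4 = 1, t5 = 0, t12 = 0

t1 = C NOR D = 0 NOR 1 = 0
t2 = D NOR B = 1 NOR 0 = 0
t3 = F NOR D = 0 NOR 1 = 0
t4 = t3 NOR t1 = 0 NOR 0 = 1
t5 = t4 AND t2 = 1 AND 0 = 0
t6 = A AND t4 = 0 AND 1 = 0
t9 = t6 NOR F = 0 NOR 0 = 1
t12 = t9 NOR t2 = 1 NOR 0 = 0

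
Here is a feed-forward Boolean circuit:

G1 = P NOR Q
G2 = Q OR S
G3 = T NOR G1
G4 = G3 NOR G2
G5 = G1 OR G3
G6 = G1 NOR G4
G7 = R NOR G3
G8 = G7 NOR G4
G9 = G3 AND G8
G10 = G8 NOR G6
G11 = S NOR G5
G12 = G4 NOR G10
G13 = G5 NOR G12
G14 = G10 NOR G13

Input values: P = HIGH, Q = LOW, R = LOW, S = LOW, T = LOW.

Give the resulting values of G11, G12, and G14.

G11 = LOW  G12 = HIGH  G14 = HIGH

G1 = P NOR Q = HIGH NOR LOW = LOW
G2 = Q OR S = LOW OR LOW = LOW
G3 = T NOR G1 = LOW NOR LOW = HIGH
G4 = G3 NOR G2 = HIGH NOR LOW = LOW
G5 = G1 OR G3 = LOW OR HIGH = HIGH
G6 = G1 NOR G4 = LOW NOR LOW = HIGH
G7 = R NOR G3 = LOW NOR HIGH = LOW
G8 = G7 NOR G4 = LOW NOR LOW = HIGH
G10 = G8 NOR G6 = HIGH NOR HIGH = LOW
G11 = S NOR G5 = LOW NOR HIGH = LOW
G12 = G4 NOR G10 = LOW NOR LOW = HIGH
G13 = G5 NOR G12 = HIGH NOR HIGH = LOW
G14 = G10 NOR G13 = LOW NOR LOW = HIGH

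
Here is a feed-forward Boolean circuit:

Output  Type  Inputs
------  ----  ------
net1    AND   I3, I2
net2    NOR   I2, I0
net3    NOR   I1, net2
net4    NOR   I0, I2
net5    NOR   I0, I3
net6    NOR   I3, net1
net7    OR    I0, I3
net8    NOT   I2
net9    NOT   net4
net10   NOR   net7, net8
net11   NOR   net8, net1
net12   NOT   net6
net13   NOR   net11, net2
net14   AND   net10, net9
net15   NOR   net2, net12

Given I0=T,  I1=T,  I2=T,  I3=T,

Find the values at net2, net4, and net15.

net2 = F  net4 = F  net15 = F

net1 = I3 AND I2 = T AND T = T
net2 = I2 NOR I0 = T NOR T = F
net4 = I0 NOR I2 = T NOR T = F
net6 = I3 NOR net1 = T NOR T = F
net12 = NOT net6 = NOT F = T
net15 = net2 NOR net12 = F NOR T = F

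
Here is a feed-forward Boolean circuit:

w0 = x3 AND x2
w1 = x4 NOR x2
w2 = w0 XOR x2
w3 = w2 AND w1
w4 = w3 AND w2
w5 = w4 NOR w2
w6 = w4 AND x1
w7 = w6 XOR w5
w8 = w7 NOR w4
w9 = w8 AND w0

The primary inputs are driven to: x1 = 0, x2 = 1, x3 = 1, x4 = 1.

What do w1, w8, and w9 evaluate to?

w0 = x3 AND x2 = 1 AND 1 = 1
w1 = x4 NOR x2 = 1 NOR 1 = 0
w2 = w0 XOR x2 = 1 XOR 1 = 0
w3 = w2 AND w1 = 0 AND 0 = 0
w4 = w3 AND w2 = 0 AND 0 = 0
w5 = w4 NOR w2 = 0 NOR 0 = 1
w6 = w4 AND x1 = 0 AND 0 = 0
w7 = w6 XOR w5 = 0 XOR 1 = 1
w8 = w7 NOR w4 = 1 NOR 0 = 0
w9 = w8 AND w0 = 0 AND 1 = 0

w1 = 0; w8 = 0; w9 = 0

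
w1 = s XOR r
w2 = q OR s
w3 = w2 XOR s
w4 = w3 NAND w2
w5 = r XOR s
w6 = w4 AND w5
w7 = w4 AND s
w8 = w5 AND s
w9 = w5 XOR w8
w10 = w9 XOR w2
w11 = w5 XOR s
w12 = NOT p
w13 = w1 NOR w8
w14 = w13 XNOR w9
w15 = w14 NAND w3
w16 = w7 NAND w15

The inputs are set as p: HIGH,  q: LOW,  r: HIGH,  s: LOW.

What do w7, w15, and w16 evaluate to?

w7 = LOW; w15 = HIGH; w16 = HIGH

w1 = s XOR r = LOW XOR HIGH = HIGH
w2 = q OR s = LOW OR LOW = LOW
w3 = w2 XOR s = LOW XOR LOW = LOW
w4 = w3 NAND w2 = LOW NAND LOW = HIGH
w5 = r XOR s = HIGH XOR LOW = HIGH
w7 = w4 AND s = HIGH AND LOW = LOW
w8 = w5 AND s = HIGH AND LOW = LOW
w9 = w5 XOR w8 = HIGH XOR LOW = HIGH
w13 = w1 NOR w8 = HIGH NOR LOW = LOW
w14 = w13 XNOR w9 = LOW XNOR HIGH = LOW
w15 = w14 NAND w3 = LOW NAND LOW = HIGH
w16 = w7 NAND w15 = LOW NAND HIGH = HIGH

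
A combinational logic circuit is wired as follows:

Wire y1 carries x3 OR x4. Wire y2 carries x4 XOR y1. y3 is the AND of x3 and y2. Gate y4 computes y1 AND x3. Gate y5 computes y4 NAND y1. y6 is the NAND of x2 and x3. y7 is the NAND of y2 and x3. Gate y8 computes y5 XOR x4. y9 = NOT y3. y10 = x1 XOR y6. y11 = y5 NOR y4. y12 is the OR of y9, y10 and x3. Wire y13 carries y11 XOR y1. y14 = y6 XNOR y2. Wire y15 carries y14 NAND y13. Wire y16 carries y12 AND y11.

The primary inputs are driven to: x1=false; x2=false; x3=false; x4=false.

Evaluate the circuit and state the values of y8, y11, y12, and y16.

y8 = true  y11 = false  y12 = true  y16 = false

y1 = x3 OR x4 = false OR false = false
y2 = x4 XOR y1 = false XOR false = false
y3 = x3 AND y2 = false AND false = false
y4 = y1 AND x3 = false AND false = false
y5 = y4 NAND y1 = false NAND false = true
y6 = x2 NAND x3 = false NAND false = true
y8 = y5 XOR x4 = true XOR false = true
y9 = NOT y3 = NOT false = true
y10 = x1 XOR y6 = false XOR true = true
y11 = y5 NOR y4 = true NOR false = false
y12 = y9 OR y10 OR x3 = true OR true OR false = true
y16 = y12 AND y11 = true AND false = false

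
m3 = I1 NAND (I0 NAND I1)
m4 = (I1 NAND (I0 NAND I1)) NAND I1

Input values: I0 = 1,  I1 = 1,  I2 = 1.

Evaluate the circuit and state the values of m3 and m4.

m3 = 1 NAND (1 NAND 1) = 1
m4 = (1 NAND (1 NAND 1)) NAND 1 = 0

m3 = 1; m4 = 0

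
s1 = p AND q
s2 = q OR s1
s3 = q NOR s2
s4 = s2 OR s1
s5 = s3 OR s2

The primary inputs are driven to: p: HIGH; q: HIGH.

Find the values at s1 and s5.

s1 = p AND q = HIGH AND HIGH = HIGH
s2 = q OR s1 = HIGH OR HIGH = HIGH
s3 = q NOR s2 = HIGH NOR HIGH = LOW
s5 = s3 OR s2 = LOW OR HIGH = HIGH

s1 = HIGH, s5 = HIGH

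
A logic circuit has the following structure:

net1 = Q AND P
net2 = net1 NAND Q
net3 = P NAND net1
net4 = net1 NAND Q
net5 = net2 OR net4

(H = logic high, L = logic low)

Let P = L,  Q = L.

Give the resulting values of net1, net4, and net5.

net1 = L; net4 = H; net5 = H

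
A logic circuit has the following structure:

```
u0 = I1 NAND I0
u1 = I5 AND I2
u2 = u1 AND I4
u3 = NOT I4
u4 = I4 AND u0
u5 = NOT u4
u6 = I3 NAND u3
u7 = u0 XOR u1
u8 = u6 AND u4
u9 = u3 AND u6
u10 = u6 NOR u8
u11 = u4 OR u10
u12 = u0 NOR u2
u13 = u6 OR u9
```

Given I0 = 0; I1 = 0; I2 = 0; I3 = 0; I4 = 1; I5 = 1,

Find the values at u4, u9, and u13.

u0 = I1 NAND I0 = 0 NAND 0 = 1
u3 = NOT I4 = NOT 1 = 0
u4 = I4 AND u0 = 1 AND 1 = 1
u6 = I3 NAND u3 = 0 NAND 0 = 1
u9 = u3 AND u6 = 0 AND 1 = 0
u13 = u6 OR u9 = 1 OR 0 = 1

u4 = 1, u9 = 0, u13 = 1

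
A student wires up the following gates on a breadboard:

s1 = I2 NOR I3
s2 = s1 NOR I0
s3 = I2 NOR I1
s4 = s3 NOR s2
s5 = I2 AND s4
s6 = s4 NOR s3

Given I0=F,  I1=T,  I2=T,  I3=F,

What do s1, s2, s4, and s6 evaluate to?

s1 = I2 NOR I3 = T NOR F = F
s2 = s1 NOR I0 = F NOR F = T
s3 = I2 NOR I1 = T NOR T = F
s4 = s3 NOR s2 = F NOR T = F
s6 = s4 NOR s3 = F NOR F = T

s1 = F, s2 = T, s4 = F, s6 = T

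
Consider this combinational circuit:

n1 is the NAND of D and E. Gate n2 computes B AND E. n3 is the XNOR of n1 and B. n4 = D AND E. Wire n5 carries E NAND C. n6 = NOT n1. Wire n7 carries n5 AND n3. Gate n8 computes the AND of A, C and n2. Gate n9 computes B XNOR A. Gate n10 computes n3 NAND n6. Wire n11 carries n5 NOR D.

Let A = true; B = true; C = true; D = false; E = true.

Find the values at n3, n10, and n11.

n1 = D NAND E = false NAND true = true
n3 = n1 XNOR B = true XNOR true = true
n5 = E NAND C = true NAND true = false
n6 = NOT n1 = NOT true = false
n10 = n3 NAND n6 = true NAND false = true
n11 = n5 NOR D = false NOR false = true

n3 = true  n10 = true  n11 = true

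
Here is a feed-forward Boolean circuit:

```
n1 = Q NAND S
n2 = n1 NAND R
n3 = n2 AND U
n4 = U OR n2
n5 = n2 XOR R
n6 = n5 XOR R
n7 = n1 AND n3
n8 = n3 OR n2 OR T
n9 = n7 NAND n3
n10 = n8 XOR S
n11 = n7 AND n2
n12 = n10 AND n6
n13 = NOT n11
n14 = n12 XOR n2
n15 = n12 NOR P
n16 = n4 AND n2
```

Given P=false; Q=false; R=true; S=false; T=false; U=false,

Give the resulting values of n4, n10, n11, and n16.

n1 = Q NAND S = false NAND false = true
n2 = n1 NAND R = true NAND true = false
n3 = n2 AND U = false AND false = false
n4 = U OR n2 = false OR false = false
n7 = n1 AND n3 = true AND false = false
n8 = n3 OR n2 OR T = false OR false OR false = false
n10 = n8 XOR S = false XOR false = false
n11 = n7 AND n2 = false AND false = false
n16 = n4 AND n2 = false AND false = false

n4 = false, n10 = false, n11 = false, n16 = false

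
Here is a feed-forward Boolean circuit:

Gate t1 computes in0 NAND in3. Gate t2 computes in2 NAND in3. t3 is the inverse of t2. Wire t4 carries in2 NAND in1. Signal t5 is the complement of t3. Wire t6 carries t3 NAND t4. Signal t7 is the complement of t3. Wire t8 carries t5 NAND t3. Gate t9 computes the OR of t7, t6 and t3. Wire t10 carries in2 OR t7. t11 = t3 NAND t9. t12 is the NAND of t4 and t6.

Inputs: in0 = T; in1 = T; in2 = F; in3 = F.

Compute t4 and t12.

t2 = in2 NAND in3 = F NAND F = T
t3 = NOT t2 = NOT T = F
t4 = in2 NAND in1 = F NAND T = T
t6 = t3 NAND t4 = F NAND T = T
t12 = t4 NAND t6 = T NAND T = F

t4 = T, t12 = F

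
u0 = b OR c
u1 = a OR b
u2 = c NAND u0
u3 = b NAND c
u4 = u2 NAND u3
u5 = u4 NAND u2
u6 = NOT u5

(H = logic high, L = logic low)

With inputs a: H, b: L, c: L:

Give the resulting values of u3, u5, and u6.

u3 = H, u5 = H, u6 = L

u0 = b OR c = L OR L = L
u2 = c NAND u0 = L NAND L = H
u3 = b NAND c = L NAND L = H
u4 = u2 NAND u3 = H NAND H = L
u5 = u4 NAND u2 = L NAND H = H
u6 = NOT u5 = NOT H = L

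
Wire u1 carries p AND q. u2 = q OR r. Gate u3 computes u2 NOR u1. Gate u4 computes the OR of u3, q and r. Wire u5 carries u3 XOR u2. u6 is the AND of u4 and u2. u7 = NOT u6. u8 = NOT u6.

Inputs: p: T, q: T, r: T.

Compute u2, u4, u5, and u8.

u2 = T, u4 = T, u5 = T, u8 = F

u1 = p AND q = T AND T = T
u2 = q OR r = T OR T = T
u3 = u2 NOR u1 = T NOR T = F
u4 = u3 OR q OR r = F OR T OR T = T
u5 = u3 XOR u2 = F XOR T = T
u6 = u4 AND u2 = T AND T = T
u8 = NOT u6 = NOT T = F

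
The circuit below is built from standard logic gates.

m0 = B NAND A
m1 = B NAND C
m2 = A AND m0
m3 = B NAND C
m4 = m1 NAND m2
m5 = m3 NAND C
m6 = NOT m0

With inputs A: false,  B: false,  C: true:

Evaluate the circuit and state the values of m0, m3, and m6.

m0 = B NAND A = false NAND false = true
m3 = B NAND C = false NAND true = true
m6 = NOT m0 = NOT true = false

m0 = true; m3 = true; m6 = false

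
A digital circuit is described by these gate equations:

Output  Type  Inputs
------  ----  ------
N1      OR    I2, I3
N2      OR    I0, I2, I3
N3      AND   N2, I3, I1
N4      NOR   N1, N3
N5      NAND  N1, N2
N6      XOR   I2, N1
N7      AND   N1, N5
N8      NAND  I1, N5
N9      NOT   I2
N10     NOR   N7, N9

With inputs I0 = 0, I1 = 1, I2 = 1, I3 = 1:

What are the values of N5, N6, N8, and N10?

N5 = 0; N6 = 0; N8 = 1; N10 = 1

N1 = I2 OR I3 = 1 OR 1 = 1
N2 = I0 OR I2 OR I3 = 0 OR 1 OR 1 = 1
N5 = N1 NAND N2 = 1 NAND 1 = 0
N6 = I2 XOR N1 = 1 XOR 1 = 0
N7 = N1 AND N5 = 1 AND 0 = 0
N8 = I1 NAND N5 = 1 NAND 0 = 1
N9 = NOT I2 = NOT 1 = 0
N10 = N7 NOR N9 = 0 NOR 0 = 1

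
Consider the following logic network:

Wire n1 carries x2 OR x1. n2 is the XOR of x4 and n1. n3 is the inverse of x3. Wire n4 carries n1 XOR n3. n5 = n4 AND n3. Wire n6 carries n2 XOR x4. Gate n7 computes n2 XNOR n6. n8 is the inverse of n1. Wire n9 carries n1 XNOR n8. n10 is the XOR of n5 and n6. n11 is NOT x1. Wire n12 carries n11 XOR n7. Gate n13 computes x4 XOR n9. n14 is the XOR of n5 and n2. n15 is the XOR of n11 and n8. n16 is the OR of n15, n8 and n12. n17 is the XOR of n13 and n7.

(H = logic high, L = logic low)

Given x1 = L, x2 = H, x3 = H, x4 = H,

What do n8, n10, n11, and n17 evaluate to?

n1 = x2 OR x1 = H OR L = H
n2 = x4 XOR n1 = H XOR H = L
n3 = NOT x3 = NOT H = L
n4 = n1 XOR n3 = H XOR L = H
n5 = n4 AND n3 = H AND L = L
n6 = n2 XOR x4 = L XOR H = H
n7 = n2 XNOR n6 = L XNOR H = L
n8 = NOT n1 = NOT H = L
n9 = n1 XNOR n8 = H XNOR L = L
n10 = n5 XOR n6 = L XOR H = H
n11 = NOT x1 = NOT L = H
n13 = x4 XOR n9 = H XOR L = H
n17 = n13 XOR n7 = H XOR L = H

n8 = L, n10 = H, n11 = H, n17 = H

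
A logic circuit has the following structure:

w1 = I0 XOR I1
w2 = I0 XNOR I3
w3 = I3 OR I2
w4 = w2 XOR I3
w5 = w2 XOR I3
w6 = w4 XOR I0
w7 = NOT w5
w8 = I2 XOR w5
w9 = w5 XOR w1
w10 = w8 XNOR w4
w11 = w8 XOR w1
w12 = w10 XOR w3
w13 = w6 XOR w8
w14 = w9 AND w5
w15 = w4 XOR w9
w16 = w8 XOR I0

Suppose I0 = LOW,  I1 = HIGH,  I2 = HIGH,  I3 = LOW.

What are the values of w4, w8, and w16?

w2 = I0 XNOR I3 = LOW XNOR LOW = HIGH
w4 = w2 XOR I3 = HIGH XOR LOW = HIGH
w5 = w2 XOR I3 = HIGH XOR LOW = HIGH
w8 = I2 XOR w5 = HIGH XOR HIGH = LOW
w16 = w8 XOR I0 = LOW XOR LOW = LOW

w4 = HIGH; w8 = LOW; w16 = LOW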